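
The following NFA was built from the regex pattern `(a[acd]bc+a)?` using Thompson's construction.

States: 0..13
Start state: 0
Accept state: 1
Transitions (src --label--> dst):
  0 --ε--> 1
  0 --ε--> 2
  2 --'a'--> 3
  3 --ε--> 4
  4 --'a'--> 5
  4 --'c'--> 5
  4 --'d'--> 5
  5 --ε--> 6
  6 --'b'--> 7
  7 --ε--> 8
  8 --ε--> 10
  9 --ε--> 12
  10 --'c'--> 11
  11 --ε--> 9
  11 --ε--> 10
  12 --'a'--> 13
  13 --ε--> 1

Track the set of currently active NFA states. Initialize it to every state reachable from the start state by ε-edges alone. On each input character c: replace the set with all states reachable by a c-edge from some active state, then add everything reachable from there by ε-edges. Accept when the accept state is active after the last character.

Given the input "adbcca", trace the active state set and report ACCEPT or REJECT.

Answer: ACCEPT

Steps:
start: ε-closure({0}) = {0,1,2}
'a' @ 1: {3,4}
'd' @ 2: {5,6}
'b' @ 3: {7,8,10}
'c' @ 4: {9,10,11,12}
'c' @ 5: {9,10,11,12}
'a' @ 6: {1,13}  [accepting]
final: {1,13}; accept 1 in set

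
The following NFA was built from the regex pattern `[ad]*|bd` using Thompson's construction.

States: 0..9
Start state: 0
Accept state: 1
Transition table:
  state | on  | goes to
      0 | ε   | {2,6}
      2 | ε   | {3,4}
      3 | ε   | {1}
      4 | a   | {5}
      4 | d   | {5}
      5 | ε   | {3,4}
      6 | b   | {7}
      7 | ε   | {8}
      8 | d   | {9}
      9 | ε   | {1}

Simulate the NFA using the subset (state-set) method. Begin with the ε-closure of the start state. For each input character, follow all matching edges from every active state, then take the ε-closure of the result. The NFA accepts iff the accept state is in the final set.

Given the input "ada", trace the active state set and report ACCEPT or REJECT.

S₀ = ε-closure({0}) = {0,1,2,3,4,6}
'a' @ 1: {1,3,4,5}  (accept∈set)
'd' @ 2: {1,3,4,5}  (accept∈set)
'a' @ 3: {1,3,4,5}  (accept∈set)
end set {1,3,4,5} — state 1 in

Answer: ACCEPT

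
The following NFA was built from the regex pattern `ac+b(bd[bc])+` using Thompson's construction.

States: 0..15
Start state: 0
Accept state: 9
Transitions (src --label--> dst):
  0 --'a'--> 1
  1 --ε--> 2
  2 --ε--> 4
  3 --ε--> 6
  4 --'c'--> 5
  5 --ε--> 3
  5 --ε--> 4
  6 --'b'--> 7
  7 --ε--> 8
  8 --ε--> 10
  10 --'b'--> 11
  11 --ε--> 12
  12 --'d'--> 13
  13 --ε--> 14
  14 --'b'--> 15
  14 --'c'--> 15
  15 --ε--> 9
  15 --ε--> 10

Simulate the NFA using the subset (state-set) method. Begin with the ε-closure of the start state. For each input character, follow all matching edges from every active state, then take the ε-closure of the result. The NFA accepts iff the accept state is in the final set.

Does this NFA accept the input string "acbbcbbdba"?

Answer: REJECT

Derivation:
S₀ = ε-closure({0}) = {0}
'a' @ 1: {1,2,4}
'c' @ 2: {3,4,5,6}
'b' @ 3: {7,8,10}
'b' @ 4: {11,12}
'c' @ 5: {}  — state set empty
rest 'bbdba' ignored (set empty)
final: {}; accept 9 not in set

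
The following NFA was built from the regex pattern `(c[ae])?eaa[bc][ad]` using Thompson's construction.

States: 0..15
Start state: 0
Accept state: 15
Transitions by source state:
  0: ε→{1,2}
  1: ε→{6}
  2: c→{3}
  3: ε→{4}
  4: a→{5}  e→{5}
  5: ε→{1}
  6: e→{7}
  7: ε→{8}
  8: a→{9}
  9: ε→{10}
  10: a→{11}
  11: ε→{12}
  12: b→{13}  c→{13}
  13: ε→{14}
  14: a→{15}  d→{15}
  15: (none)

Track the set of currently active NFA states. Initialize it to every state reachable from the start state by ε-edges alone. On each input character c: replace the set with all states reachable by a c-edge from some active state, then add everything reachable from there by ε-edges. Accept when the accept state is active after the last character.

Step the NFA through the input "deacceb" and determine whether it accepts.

S₀ = ε-closure({0}) = {0,1,2,6}
'd' @ 1: {}  — dead — no transitions
rest 'eacceb' ignored (set empty)
end set {} — state 15 not in

Answer: REJECT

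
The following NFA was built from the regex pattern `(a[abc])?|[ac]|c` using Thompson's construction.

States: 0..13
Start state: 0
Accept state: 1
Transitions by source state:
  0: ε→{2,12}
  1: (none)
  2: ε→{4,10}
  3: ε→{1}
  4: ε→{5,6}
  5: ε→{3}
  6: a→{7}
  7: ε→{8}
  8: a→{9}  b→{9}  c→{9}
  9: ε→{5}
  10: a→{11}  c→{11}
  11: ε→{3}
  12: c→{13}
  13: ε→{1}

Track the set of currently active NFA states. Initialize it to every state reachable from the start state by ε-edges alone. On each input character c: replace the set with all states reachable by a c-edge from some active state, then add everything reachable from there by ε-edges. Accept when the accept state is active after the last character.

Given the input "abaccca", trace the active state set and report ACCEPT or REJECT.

start: ε-closure({0}) = {0,1,2,3,4,5,6,10,12}
'a' @ 1: {1,3,7,8,11}  (accept∈set)
'b' @ 2: {1,3,5,9}  (accept∈set)
'a' @ 3: {}  — state set empty
rest 'ccca' ignored (set empty)
end set {} — state 1 not in

Answer: REJECT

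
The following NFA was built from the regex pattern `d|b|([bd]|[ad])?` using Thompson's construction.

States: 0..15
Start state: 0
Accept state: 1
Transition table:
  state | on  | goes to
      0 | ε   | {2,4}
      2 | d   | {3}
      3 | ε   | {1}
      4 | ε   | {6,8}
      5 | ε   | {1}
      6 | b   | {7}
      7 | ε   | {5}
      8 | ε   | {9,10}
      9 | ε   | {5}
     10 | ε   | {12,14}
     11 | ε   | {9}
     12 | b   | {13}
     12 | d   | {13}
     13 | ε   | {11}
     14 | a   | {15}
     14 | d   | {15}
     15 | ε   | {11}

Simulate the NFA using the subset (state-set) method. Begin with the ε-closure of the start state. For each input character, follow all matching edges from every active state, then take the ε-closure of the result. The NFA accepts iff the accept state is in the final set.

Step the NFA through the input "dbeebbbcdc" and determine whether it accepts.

initial (ε-close {0}): {0,1,2,4,5,6,8,9,10,12,14}
'd' @ 1: {1,3,5,9,11,13,15}  (accept∈set)
'b' @ 2: {}  — dead — no transitions
rest 'eebbbcdc' ignored (set empty)
final: {}; accept 1 not in set

Answer: REJECT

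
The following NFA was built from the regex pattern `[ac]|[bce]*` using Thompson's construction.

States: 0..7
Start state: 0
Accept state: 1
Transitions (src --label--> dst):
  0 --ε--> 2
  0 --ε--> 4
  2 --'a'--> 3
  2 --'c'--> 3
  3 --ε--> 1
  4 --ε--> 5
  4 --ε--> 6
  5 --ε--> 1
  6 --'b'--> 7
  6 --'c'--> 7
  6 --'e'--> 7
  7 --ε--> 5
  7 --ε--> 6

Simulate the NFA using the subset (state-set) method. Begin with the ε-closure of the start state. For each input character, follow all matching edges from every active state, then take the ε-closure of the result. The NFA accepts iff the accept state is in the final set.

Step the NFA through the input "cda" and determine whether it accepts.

initial (ε-close {0}): {0,1,2,4,5,6}
'c' @ 1: {1,3,5,6,7}  (accept∈set)
'd' @ 2: {}  — dead — no transitions
rest 'a' ignored (set empty)
final: {}; accept 1 not in set

Answer: REJECT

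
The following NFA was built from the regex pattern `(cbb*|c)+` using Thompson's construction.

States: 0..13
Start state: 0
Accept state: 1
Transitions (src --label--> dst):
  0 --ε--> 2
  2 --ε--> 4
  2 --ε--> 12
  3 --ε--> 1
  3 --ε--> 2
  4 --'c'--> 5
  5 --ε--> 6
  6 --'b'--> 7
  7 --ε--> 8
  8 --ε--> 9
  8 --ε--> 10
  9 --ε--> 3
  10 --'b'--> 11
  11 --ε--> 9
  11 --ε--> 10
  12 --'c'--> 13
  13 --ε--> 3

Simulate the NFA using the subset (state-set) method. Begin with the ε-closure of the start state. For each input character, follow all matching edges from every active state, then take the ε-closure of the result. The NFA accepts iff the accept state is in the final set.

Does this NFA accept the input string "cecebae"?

start: ε-closure({0}) = {0,2,4,12}
'c' @ 1: {1,2,3,4,5,6,12,13}  ✓accept
'e' @ 2: {}  — no active states
rest 'cebae' ignored (set empty)
final: {}; accept 1 not in set

Answer: REJECT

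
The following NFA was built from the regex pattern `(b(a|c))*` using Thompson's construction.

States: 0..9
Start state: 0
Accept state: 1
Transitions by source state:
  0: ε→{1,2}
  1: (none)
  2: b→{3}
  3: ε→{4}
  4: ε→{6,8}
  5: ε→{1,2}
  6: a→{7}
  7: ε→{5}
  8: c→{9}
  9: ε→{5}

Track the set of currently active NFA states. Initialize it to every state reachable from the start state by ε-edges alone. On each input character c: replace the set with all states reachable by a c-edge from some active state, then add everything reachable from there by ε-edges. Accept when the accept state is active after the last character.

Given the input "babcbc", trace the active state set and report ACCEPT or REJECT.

initial (ε-close {0}): {0,1,2}
'b' @ 1: {3,4,6,8}
'a' @ 2: {1,2,5,7}  [accepting]
'b' @ 3: {3,4,6,8}
'c' @ 4: {1,2,5,9}  [accepting]
'b' @ 5: {3,4,6,8}
'c' @ 6: {1,2,5,9}  [accepting]
final: {1,2,5,9}; accept 1 in set

Answer: ACCEPT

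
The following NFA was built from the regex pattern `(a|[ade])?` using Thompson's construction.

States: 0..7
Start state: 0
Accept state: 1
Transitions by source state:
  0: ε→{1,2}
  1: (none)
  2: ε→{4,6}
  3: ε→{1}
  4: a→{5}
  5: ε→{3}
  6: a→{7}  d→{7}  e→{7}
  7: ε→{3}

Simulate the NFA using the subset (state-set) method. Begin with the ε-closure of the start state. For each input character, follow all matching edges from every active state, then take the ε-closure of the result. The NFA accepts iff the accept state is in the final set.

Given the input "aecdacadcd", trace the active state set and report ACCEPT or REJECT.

initial (ε-close {0}): {0,1,2,4,6}
'a' @ 1: {1,3,5,7}  ✓accept
'e' @ 2: {}  — dead — no transitions
rest 'cdacadcd' ignored (set empty)
final: {}; accept 1 not in set

Answer: REJECT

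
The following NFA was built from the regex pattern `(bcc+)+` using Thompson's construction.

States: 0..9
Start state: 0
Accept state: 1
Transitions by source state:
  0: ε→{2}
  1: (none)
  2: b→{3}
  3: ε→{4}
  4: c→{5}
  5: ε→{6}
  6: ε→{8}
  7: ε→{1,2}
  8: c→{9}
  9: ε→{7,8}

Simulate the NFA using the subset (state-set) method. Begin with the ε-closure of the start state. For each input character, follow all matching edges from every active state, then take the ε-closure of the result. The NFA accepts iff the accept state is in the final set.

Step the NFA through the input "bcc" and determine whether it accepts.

Answer: ACCEPT

Steps:
start: ε-closure({0}) = {0,2}
'b' @ 1: {3,4}
'c' @ 2: {5,6,8}
'c' @ 3: {1,2,7,8,9}  (accept∈set)
end set {1,2,7,8,9} — state 1 in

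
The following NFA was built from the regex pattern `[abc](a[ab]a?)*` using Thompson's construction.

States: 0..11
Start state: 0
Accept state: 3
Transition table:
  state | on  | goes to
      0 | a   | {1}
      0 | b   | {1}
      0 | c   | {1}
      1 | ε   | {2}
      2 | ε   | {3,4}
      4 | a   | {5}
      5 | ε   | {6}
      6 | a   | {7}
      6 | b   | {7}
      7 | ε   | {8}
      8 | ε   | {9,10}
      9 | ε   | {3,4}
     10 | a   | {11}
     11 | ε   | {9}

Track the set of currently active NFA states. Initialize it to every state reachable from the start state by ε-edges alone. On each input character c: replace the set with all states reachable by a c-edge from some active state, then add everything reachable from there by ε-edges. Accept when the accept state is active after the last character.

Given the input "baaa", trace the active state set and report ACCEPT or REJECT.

Answer: ACCEPT

Steps:
initial (ε-close {0}): {0}
'b' @ 1: {1,2,3,4}  ✓accept
'a' @ 2: {5,6}
'a' @ 3: {3,4,7,8,9,10}  ✓accept
'a' @ 4: {3,4,5,6,9,11}  ✓accept
end set {3,4,5,6,9,11} — state 3 in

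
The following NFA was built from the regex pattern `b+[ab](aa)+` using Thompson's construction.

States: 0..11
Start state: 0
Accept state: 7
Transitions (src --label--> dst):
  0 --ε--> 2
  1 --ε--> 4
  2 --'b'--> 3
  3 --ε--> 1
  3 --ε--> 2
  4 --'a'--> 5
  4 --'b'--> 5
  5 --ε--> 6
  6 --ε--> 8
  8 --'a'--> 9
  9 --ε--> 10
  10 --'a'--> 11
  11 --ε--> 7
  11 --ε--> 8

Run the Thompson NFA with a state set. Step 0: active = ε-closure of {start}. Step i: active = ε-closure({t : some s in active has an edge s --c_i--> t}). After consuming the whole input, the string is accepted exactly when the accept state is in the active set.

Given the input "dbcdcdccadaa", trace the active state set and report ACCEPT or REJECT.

start: ε-closure({0}) = {0,2}
'd' @ 1: {}  — no active states
rest 'bcdcdccadaa' ignored (set empty)
final: {}; accept 7 not in set

Answer: REJECT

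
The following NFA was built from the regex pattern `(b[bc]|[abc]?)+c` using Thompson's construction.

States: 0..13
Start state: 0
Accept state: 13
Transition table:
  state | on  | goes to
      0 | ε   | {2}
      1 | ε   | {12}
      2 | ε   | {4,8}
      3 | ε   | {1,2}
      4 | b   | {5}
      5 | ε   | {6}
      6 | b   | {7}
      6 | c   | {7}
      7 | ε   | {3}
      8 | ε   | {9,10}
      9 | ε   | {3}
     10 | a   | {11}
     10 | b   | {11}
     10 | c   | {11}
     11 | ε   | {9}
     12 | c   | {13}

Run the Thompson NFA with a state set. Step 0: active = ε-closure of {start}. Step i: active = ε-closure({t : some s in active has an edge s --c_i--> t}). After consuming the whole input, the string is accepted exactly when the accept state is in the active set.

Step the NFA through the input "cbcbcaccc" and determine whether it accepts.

S₀ = ε-closure({0}) = {0,1,2,3,4,8,9,10,12}
'c' @ 1: {1,2,3,4,8,9,10,11,12,13}  ✓accept
'b' @ 2: {1,2,3,4,5,6,8,9,10,11,12}
'c' @ 3: {1,2,3,4,7,8,9,10,11,12,13}  ✓accept
'b' @ 4: {1,2,3,4,5,6,8,9,10,11,12}
'c' @ 5: {1,2,3,4,7,8,9,10,11,12,13}  ✓accept
'a' @ 6: {1,2,3,4,8,9,10,11,12}
'c' @ 7: {1,2,3,4,8,9,10,11,12,13}  ✓accept
'c' @ 8: {1,2,3,4,8,9,10,11,12,13}  ✓accept
'c' @ 9: {1,2,3,4,8,9,10,11,12,13}  ✓accept
after full input: {1,2,3,4,8,9,10,11,12,13}  (accept=13 in)

Answer: ACCEPT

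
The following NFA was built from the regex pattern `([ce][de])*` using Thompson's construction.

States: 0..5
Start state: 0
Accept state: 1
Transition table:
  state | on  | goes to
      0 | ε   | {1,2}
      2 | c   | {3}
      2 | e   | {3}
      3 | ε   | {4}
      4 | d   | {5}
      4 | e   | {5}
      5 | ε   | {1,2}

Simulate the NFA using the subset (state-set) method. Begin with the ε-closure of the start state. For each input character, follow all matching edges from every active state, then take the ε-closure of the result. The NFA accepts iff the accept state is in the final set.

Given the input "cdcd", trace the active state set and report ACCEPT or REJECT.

S₀ = ε-closure({0}) = {0,1,2}
'c' @ 1: {3,4}
'd' @ 2: {1,2,5}  [accepting]
'c' @ 3: {3,4}
'd' @ 4: {1,2,5}  [accepting]
after full input: {1,2,5}  (accept=1 in)

Answer: ACCEPT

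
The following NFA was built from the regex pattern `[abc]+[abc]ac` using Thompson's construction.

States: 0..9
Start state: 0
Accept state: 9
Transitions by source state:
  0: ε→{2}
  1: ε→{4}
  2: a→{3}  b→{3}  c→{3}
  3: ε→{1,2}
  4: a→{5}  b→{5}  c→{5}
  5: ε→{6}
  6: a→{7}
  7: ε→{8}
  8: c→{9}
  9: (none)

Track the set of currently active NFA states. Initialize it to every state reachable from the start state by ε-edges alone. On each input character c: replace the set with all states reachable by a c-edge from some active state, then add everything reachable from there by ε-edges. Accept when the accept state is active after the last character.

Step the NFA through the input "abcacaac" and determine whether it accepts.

initial (ε-close {0}): {0,2}
'a' @ 1: {1,2,3,4}
'b' @ 2: {1,2,3,4,5,6}
'c' @ 3: {1,2,3,4,5,6}
'a' @ 4: {1,2,3,4,5,6,7,8}
'c' @ 5: {1,2,3,4,5,6,9}  ✓accept
'a' @ 6: {1,2,3,4,5,6,7,8}
'a' @ 7: {1,2,3,4,5,6,7,8}
'c' @ 8: {1,2,3,4,5,6,9}  ✓accept
end set {1,2,3,4,5,6,9} — state 9 in

Answer: ACCEPT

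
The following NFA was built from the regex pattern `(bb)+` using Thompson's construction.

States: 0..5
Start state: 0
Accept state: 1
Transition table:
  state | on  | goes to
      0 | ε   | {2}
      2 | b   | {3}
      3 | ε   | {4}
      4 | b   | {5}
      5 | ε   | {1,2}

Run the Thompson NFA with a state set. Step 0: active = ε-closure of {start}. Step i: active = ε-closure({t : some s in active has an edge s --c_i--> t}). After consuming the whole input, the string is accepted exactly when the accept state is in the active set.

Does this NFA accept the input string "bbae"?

Answer: REJECT

Derivation:
initial (ε-close {0}): {0,2}
'b' @ 1: {3,4}
'b' @ 2: {1,2,5}  (accept∈set)
'a' @ 3: {}  — no active states
rest 'e' ignored (set empty)
final: {}; accept 1 not in set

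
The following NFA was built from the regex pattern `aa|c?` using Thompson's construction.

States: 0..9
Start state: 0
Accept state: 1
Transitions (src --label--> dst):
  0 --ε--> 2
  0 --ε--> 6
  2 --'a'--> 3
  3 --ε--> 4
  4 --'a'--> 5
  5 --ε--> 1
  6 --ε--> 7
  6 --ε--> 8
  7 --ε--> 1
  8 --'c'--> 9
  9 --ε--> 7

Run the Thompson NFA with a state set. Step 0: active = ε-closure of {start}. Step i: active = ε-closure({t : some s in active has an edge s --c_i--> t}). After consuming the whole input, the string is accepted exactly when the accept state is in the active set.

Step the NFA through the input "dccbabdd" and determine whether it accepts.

initial (ε-close {0}): {0,1,2,6,7,8}
'd' @ 1: {}  — state set empty
rest 'ccbabdd' ignored (set empty)
end set {} — state 1 not in

Answer: REJECT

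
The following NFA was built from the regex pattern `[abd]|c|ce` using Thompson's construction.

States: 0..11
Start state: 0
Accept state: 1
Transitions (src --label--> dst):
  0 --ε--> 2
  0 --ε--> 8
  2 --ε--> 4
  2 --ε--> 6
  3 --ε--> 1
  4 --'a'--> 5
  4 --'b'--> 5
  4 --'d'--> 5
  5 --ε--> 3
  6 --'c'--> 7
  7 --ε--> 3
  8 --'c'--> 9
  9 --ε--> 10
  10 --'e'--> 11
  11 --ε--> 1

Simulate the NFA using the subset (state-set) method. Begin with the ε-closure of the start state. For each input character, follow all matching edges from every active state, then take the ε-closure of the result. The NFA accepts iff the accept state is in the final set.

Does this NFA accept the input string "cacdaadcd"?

initial (ε-close {0}): {0,2,4,6,8}
'c' @ 1: {1,3,7,9,10}  (accept∈set)
'a' @ 2: {}  — state set empty
rest 'cdaadcd' ignored (set empty)
after full input: {}  (accept=1 not in)

Answer: REJECT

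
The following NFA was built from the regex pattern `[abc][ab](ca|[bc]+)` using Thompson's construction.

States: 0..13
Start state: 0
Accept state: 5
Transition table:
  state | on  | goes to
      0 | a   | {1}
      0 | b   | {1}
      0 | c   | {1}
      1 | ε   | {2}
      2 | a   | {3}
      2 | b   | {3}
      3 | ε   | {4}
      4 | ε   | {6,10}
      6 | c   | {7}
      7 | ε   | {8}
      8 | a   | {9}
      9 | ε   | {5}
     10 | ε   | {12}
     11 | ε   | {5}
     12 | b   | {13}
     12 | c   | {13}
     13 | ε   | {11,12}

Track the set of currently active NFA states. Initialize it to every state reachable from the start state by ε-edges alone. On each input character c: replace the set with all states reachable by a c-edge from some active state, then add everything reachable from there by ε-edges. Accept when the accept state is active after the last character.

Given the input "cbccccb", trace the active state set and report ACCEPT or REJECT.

initial (ε-close {0}): {0}
'c' @ 1: {1,2}
'b' @ 2: {3,4,6,10,12}
'c' @ 3: {5,7,8,11,12,13}  ✓accept
'c' @ 4: {5,11,12,13}  ✓accept
'c' @ 5: {5,11,12,13}  ✓accept
'c' @ 6: {5,11,12,13}  ✓accept
'b' @ 7: {5,11,12,13}  ✓accept
final: {5,11,12,13}; accept 5 in set

Answer: ACCEPT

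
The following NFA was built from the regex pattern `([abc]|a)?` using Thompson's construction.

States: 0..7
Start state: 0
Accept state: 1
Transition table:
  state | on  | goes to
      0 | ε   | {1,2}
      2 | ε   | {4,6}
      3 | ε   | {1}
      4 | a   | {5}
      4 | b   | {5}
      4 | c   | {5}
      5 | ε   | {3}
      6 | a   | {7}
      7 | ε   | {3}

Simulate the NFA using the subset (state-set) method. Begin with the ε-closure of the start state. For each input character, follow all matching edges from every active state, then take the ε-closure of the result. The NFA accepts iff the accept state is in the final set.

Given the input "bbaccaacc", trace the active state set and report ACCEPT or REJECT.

start: ε-closure({0}) = {0,1,2,4,6}
'b' @ 1: {1,3,5}  (accept∈set)
'b' @ 2: {}  — no active states
rest 'accaacc' ignored (set empty)
after full input: {}  (accept=1 not in)

Answer: REJECT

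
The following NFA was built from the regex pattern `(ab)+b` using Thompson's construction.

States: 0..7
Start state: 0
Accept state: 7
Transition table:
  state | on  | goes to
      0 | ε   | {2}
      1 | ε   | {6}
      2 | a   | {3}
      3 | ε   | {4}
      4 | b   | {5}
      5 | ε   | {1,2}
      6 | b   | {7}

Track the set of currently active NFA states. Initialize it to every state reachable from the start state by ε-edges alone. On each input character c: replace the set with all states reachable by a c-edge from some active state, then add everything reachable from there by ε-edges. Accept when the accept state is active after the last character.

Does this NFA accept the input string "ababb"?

S₀ = ε-closure({0}) = {0,2}
'a' @ 1: {3,4}
'b' @ 2: {1,2,5,6}
'a' @ 3: {3,4}
'b' @ 4: {1,2,5,6}
'b' @ 5: {7}  (accept∈set)
final: {7}; accept 7 in set

Answer: ACCEPT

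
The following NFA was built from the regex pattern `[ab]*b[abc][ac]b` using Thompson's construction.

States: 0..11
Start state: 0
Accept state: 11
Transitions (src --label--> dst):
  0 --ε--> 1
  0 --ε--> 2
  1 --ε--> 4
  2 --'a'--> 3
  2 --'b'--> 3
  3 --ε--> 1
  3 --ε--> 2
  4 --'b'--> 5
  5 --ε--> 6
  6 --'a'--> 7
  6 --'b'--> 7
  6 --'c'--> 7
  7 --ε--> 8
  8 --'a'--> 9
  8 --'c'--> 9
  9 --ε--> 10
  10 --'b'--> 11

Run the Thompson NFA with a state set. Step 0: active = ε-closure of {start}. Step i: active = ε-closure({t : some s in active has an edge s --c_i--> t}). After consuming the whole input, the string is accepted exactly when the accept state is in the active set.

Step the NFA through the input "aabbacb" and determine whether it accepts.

initial (ε-close {0}): {0,1,2,4}
'a' @ 1: {1,2,3,4}
'a' @ 2: {1,2,3,4}
'b' @ 3: {1,2,3,4,5,6}
'b' @ 4: {1,2,3,4,5,6,7,8}
'a' @ 5: {1,2,3,4,7,8,9,10}
'c' @ 6: {9,10}
'b' @ 7: {11}  ✓accept
end set {11} — state 11 in

Answer: ACCEPT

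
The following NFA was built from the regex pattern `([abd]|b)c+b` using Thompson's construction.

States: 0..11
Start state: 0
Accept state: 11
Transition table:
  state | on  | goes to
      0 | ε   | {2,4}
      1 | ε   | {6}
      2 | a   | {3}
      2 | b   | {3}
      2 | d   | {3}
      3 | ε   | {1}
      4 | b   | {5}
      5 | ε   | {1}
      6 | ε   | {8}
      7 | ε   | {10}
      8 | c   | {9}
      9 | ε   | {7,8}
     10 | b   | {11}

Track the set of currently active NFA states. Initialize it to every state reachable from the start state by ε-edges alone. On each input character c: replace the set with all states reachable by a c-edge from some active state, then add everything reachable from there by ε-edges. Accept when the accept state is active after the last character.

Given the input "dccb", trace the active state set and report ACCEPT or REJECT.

S₀ = ε-closure({0}) = {0,2,4}
'd' @ 1: {1,3,6,8}
'c' @ 2: {7,8,9,10}
'c' @ 3: {7,8,9,10}
'b' @ 4: {11}  [accepting]
final: {11}; accept 11 in set

Answer: ACCEPT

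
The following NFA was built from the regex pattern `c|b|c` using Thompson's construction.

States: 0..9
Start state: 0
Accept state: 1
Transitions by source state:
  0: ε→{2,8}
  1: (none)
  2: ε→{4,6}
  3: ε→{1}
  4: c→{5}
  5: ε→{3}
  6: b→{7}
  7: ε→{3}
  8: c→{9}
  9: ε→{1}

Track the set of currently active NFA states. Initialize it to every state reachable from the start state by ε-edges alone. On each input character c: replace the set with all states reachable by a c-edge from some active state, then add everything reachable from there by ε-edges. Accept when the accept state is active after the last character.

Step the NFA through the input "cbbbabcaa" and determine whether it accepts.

Answer: REJECT

Trace:
initial (ε-close {0}): {0,2,4,6,8}
'c' @ 1: {1,3,5,9}  (accept∈set)
'b' @ 2: {}  — no active states
rest 'bbabcaa' ignored (set empty)
end set {} — state 1 not in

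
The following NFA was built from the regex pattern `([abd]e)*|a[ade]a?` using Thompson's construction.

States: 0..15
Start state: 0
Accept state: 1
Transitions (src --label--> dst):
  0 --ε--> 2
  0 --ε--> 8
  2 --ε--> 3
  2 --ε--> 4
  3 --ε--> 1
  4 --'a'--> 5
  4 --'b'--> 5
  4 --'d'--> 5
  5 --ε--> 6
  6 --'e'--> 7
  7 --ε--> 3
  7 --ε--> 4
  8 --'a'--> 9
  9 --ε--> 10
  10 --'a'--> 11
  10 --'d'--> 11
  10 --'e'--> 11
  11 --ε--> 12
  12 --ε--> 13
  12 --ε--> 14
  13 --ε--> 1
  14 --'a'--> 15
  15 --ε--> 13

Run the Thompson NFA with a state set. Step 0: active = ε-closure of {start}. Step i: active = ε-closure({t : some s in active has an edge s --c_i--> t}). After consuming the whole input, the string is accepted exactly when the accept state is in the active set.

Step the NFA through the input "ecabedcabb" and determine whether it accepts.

Answer: REJECT

Trace:
initial (ε-close {0}): {0,1,2,3,4,8}
'e' @ 1: {}  — state set empty
rest 'cabedcabb' ignored (set empty)
after full input: {}  (accept=1 not in)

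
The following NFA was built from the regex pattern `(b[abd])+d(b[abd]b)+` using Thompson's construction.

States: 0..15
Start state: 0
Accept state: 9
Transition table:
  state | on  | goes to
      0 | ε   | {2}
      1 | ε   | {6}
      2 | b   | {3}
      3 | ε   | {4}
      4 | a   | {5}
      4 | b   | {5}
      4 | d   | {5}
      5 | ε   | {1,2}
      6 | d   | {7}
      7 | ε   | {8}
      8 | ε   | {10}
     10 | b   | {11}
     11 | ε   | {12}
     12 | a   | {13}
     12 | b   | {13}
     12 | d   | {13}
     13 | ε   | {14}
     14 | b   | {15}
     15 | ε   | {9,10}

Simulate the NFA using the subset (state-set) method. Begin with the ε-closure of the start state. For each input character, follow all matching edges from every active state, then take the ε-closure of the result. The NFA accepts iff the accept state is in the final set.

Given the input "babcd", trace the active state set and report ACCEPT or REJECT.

S₀ = ε-closure({0}) = {0,2}
'b' @ 1: {3,4}
'a' @ 2: {1,2,5,6}
'b' @ 3: {3,4}
'c' @ 4: {}  — state set empty
rest 'd' ignored (set empty)
final: {}; accept 9 not in set

Answer: REJECT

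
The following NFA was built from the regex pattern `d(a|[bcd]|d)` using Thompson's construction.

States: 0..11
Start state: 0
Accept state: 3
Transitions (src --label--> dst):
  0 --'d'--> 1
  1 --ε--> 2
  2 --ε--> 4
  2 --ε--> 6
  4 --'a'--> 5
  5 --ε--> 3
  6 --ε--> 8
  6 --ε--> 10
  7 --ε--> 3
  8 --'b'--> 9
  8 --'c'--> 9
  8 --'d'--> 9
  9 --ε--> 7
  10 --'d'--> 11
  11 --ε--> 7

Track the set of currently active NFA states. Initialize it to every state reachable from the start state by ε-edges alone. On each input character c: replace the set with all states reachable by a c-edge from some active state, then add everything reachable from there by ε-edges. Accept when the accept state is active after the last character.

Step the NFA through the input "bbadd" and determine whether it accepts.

start: ε-closure({0}) = {0}
'b' @ 1: {}  — no active states
rest 'badd' ignored (set empty)
final: {}; accept 3 not in set

Answer: REJECT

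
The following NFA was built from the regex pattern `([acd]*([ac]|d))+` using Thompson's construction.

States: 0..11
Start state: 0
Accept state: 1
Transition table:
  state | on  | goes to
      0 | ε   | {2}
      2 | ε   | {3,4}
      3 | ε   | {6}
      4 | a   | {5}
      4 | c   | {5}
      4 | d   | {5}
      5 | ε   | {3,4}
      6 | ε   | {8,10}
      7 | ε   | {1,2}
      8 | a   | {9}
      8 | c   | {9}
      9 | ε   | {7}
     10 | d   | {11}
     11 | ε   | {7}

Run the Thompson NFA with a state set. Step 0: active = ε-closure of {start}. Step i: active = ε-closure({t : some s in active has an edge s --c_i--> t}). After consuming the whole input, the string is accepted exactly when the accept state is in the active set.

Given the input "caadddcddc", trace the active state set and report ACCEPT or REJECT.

start: ε-closure({0}) = {0,2,3,4,6,8,10}
'c' @ 1: {1,2,3,4,5,6,7,8,9,10}  [accepting]
'a' @ 2: {1,2,3,4,5,6,7,8,9,10}  [accepting]
'a' @ 3: {1,2,3,4,5,6,7,8,9,10}  [accepting]
'd' @ 4: {1,2,3,4,5,6,7,8,10,11}  [accepting]
'd' @ 5: {1,2,3,4,5,6,7,8,10,11}  [accepting]
'd' @ 6: {1,2,3,4,5,6,7,8,10,11}  [accepting]
'c' @ 7: {1,2,3,4,5,6,7,8,9,10}  [accepting]
'd' @ 8: {1,2,3,4,5,6,7,8,10,11}  [accepting]
'd' @ 9: {1,2,3,4,5,6,7,8,10,11}  [accepting]
'c' @ 10: {1,2,3,4,5,6,7,8,9,10}  [accepting]
final: {1,2,3,4,5,6,7,8,9,10}; accept 1 in set

Answer: ACCEPT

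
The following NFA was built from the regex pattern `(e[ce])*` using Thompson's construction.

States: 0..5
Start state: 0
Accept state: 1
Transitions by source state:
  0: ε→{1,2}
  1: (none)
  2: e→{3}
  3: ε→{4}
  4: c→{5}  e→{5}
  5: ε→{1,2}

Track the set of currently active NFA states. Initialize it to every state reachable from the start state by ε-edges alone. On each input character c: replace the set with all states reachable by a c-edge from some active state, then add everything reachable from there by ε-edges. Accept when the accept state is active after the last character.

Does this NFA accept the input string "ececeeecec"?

S₀ = ε-closure({0}) = {0,1,2}
'e' @ 1: {3,4}
'c' @ 2: {1,2,5}  ✓accept
'e' @ 3: {3,4}
'c' @ 4: {1,2,5}  ✓accept
'e' @ 5: {3,4}
'e' @ 6: {1,2,5}  ✓accept
'e' @ 7: {3,4}
'c' @ 8: {1,2,5}  ✓accept
'e' @ 9: {3,4}
'c' @ 10: {1,2,5}  ✓accept
final: {1,2,5}; accept 1 in set

Answer: ACCEPT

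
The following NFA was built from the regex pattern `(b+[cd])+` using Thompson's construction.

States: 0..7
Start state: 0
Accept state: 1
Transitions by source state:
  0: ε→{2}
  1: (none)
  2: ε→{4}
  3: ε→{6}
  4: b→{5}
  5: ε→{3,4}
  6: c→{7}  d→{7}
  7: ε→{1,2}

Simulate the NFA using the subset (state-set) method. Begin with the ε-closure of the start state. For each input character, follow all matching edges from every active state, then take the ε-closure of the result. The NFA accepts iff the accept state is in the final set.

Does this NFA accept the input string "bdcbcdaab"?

Answer: REJECT

Steps:
start: ε-closure({0}) = {0,2,4}
'b' @ 1: {3,4,5,6}
'd' @ 2: {1,2,4,7}  [accepting]
'c' @ 3: {}  — state set empty
rest 'bcdaab' ignored (set empty)
final: {}; accept 1 not in set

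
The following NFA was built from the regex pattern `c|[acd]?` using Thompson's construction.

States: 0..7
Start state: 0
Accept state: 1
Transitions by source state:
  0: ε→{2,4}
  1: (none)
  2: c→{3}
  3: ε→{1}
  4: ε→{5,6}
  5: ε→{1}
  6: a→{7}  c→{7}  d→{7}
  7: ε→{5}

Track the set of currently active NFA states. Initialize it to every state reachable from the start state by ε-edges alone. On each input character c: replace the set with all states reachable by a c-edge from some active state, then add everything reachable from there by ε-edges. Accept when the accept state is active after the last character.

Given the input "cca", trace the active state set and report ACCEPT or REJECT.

Answer: REJECT

Steps:
start: ε-closure({0}) = {0,1,2,4,5,6}
'c' @ 1: {1,3,5,7}  (accept∈set)
'c' @ 2: {}  — state set empty
rest 'a' ignored (set empty)
final: {}; accept 1 not in set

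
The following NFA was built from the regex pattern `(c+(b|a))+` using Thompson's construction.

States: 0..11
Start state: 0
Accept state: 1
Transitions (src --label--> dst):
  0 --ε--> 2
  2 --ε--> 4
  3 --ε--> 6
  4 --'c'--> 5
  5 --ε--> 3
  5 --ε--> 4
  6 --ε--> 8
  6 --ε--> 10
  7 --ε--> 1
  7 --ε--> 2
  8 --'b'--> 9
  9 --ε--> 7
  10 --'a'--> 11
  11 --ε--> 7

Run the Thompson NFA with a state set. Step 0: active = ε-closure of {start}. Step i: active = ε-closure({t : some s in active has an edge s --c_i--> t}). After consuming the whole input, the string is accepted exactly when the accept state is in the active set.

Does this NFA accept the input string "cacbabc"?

start: ε-closure({0}) = {0,2,4}
'c' @ 1: {3,4,5,6,8,10}
'a' @ 2: {1,2,4,7,11}  (accept∈set)
'c' @ 3: {3,4,5,6,8,10}
'b' @ 4: {1,2,4,7,9}  (accept∈set)
'a' @ 5: {}  — state set empty
rest 'bc' ignored (set empty)
after full input: {}  (accept=1 not in)

Answer: REJECT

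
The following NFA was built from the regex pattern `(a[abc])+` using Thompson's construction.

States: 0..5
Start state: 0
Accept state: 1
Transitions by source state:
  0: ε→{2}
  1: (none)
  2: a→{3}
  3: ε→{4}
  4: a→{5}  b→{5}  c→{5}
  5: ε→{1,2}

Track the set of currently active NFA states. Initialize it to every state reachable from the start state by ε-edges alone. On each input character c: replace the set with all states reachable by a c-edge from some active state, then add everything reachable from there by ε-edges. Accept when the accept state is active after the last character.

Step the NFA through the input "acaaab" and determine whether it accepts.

Answer: ACCEPT

Steps:
initial (ε-close {0}): {0,2}
'a' @ 1: {3,4}
'c' @ 2: {1,2,5}  (accept∈set)
'a' @ 3: {3,4}
'a' @ 4: {1,2,5}  (accept∈set)
'a' @ 5: {3,4}
'b' @ 6: {1,2,5}  (accept∈set)
final: {1,2,5}; accept 1 in set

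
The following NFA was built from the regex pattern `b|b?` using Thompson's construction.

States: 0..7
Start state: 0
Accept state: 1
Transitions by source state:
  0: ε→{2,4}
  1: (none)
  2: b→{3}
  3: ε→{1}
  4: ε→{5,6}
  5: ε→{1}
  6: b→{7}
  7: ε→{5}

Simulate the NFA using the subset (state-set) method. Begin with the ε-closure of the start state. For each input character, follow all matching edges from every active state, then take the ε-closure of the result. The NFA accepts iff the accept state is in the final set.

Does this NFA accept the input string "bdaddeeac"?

Answer: REJECT

Derivation:
S₀ = ε-closure({0}) = {0,1,2,4,5,6}
'b' @ 1: {1,3,5,7}  ✓accept
'd' @ 2: {}  — no active states
rest 'addeeac' ignored (set empty)
end set {} — state 1 not in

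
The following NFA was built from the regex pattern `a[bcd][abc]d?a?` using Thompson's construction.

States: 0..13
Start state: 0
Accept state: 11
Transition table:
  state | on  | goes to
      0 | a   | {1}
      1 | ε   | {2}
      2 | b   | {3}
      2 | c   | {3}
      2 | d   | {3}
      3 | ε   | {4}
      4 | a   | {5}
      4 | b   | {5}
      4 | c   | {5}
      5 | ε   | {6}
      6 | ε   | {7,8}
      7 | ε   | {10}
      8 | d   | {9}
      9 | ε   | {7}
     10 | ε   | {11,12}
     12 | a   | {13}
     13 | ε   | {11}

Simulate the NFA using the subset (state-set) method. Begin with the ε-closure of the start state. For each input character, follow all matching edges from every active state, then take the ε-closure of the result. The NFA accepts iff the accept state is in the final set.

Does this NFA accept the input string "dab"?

S₀ = ε-closure({0}) = {0}
'd' @ 1: {}  — dead — no transitions
rest 'ab' ignored (set empty)
after full input: {}  (accept=11 not in)

Answer: REJECT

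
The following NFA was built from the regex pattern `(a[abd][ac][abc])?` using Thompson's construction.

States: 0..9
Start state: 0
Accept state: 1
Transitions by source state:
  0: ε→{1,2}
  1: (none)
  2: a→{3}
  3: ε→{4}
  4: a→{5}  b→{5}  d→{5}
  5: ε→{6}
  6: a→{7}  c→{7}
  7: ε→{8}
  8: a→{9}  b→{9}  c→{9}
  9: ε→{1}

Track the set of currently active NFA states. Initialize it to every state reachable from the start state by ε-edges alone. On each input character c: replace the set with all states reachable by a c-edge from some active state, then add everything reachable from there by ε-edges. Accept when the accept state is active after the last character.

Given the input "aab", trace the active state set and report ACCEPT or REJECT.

Answer: REJECT

Trace:
S₀ = ε-closure({0}) = {0,1,2}
'a' @ 1: {3,4}
'a' @ 2: {5,6}
'b' @ 3: {}  — state set empty
final: {}; accept 1 not in set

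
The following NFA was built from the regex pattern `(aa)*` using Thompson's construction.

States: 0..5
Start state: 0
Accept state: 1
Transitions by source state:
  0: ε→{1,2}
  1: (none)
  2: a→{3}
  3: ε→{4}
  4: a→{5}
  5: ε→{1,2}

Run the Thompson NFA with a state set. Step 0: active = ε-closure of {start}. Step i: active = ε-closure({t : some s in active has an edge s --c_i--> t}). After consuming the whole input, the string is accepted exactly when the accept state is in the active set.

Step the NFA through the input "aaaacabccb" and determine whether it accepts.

Answer: REJECT

Derivation:
initial (ε-close {0}): {0,1,2}
'a' @ 1: {3,4}
'a' @ 2: {1,2,5}  (accept∈set)
'a' @ 3: {3,4}
'a' @ 4: {1,2,5}  (accept∈set)
'c' @ 5: {}  — dead — no transitions
rest 'abccb' ignored (set empty)
final: {}; accept 1 not in set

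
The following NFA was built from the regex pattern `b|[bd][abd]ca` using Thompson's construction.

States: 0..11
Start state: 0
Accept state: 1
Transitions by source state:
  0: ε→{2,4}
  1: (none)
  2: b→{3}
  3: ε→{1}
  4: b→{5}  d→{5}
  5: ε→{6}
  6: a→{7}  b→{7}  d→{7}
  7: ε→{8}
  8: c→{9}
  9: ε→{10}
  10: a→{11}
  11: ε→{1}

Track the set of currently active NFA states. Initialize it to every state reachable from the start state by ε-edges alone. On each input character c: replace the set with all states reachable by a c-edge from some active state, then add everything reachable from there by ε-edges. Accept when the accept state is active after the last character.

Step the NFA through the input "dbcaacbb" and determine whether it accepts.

S₀ = ε-closure({0}) = {0,2,4}
'd' @ 1: {5,6}
'b' @ 2: {7,8}
'c' @ 3: {9,10}
'a' @ 4: {1,11}  (accept∈set)
'a' @ 5: {}  — dead — no transitions
rest 'cbb' ignored (set empty)
after full input: {}  (accept=1 not in)

Answer: REJECT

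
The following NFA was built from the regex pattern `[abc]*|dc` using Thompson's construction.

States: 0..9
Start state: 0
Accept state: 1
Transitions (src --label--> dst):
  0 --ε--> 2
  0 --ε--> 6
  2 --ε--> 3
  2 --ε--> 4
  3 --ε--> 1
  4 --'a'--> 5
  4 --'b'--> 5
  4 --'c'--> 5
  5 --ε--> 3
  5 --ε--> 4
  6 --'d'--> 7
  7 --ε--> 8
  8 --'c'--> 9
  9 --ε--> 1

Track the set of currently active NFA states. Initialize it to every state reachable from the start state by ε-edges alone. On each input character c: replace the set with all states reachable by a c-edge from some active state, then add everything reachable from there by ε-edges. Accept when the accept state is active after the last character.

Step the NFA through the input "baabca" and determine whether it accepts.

S₀ = ε-closure({0}) = {0,1,2,3,4,6}
'b' @ 1: {1,3,4,5}  ✓accept
'a' @ 2: {1,3,4,5}  ✓accept
'a' @ 3: {1,3,4,5}  ✓accept
'b' @ 4: {1,3,4,5}  ✓accept
'c' @ 5: {1,3,4,5}  ✓accept
'a' @ 6: {1,3,4,5}  ✓accept
after full input: {1,3,4,5}  (accept=1 in)

Answer: ACCEPT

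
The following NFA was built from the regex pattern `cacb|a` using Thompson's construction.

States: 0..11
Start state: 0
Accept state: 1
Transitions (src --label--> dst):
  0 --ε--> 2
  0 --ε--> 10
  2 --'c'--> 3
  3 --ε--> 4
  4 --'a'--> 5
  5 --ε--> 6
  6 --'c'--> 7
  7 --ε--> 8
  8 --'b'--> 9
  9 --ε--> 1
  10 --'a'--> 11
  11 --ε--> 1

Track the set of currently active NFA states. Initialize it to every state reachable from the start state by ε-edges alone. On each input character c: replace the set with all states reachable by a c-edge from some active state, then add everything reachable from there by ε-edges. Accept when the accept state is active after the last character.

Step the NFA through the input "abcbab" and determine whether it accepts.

initial (ε-close {0}): {0,2,10}
'a' @ 1: {1,11}  (accept∈set)
'b' @ 2: {}  — state set empty
rest 'cbab' ignored (set empty)
final: {}; accept 1 not in set

Answer: REJECT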